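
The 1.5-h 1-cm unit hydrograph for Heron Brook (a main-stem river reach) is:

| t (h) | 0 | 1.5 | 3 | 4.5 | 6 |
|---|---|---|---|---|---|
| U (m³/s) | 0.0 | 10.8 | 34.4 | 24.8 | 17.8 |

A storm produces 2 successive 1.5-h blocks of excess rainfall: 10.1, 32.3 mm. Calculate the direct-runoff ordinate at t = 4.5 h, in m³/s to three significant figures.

Q ≈ 136 m³/s

By discrete convolution, Q_j = Σ (P_i / 10 mm) · U_{j−i}.
At t = 4.5 h (j=3): Q = (10.1/10)·24.8 + (32.3/10)·34.4 = 136 m³/s.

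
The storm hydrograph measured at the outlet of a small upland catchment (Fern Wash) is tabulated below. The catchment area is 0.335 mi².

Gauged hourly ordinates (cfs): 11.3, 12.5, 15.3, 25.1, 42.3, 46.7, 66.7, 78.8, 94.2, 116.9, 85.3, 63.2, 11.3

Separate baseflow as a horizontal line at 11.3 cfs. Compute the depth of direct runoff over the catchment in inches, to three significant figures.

Direct runoff: 0.0, 1.2, 4.0, 13.8, 31.0, 35.4, 55.4, 67.5, 82.9, 105.6, 74.0, 51.9, 0.0 cfs; ΣQ_DR = 522.7 cfs.
V = ΣQ_DR · Δt = 522.7 × 3600 s = 1.882 × 10^6 ft³.
Over A = 0.335 mi², depth = V / A = 2.42 in.

d ≈ 2.42 in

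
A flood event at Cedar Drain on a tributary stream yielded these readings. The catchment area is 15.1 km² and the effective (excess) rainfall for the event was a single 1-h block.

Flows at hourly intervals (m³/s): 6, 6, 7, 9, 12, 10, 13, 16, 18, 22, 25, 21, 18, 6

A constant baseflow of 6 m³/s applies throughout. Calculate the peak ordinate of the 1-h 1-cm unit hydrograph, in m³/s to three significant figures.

Direct runoff: 0.0, 0.0, 1.0, 3.0, 6.0, 4.0, 7.0, 10.0, 12.0, 16.0, 19.0, 15.0, 12.0, 0.0 m³/s; ΣQ_DR = 105.0 m³/s, peak = 19.0 m³/s.
Runoff depth d = ΣQ_DR·Δt / A = 105.0 × 3600 / (15.1 km²) = 25.03 mm.
The 1-cm UH is the DRH scaled by (10 mm)/d, so U_p = 19.0 × 10/25.03 = 7.59 m³/s.

U_p ≈ 7.59 m³/s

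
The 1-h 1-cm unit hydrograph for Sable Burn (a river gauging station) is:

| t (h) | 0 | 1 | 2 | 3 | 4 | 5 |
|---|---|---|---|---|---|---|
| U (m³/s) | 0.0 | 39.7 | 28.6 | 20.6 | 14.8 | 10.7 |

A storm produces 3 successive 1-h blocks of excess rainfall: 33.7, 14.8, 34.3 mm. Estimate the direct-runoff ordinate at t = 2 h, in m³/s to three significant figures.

Q ≈ 155 m³/s

By discrete convolution, Q_j = Σ (P_i / 10 mm) · U_{j−i}.
At t = 2 h (j=2): Q = (33.7/10)·28.6 + (14.8/10)·39.7 + (34.3/10)·0.0 = 155 m³/s.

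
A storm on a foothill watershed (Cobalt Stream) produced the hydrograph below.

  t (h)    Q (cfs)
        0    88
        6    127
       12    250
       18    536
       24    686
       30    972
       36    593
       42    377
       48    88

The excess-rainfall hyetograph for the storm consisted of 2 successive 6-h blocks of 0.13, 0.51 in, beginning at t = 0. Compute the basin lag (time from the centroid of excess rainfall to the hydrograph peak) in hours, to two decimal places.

Centroid of excess rainfall: t_c = Σ P_i·t̄_i / ΣP_i = 7.7812 h (block centres at 3, 9 h).
Hydrograph peak occurs at t = 30 h, so basin lag t_L = 30 − 7.7812 = 22.22 h.

t_L ≈ 22.22 h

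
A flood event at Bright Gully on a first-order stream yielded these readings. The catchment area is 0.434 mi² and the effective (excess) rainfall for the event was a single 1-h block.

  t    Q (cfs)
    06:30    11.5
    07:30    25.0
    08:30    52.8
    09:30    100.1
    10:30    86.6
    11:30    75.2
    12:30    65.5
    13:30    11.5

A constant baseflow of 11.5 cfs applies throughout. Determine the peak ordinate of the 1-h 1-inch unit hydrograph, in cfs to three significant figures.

Direct runoff: 0.0, 13.5, 41.3, 88.6, 75.1, 63.7, 54.0, 0.0 cfs; ΣQ_DR = 336.2 cfs, peak = 88.6 cfs.
Runoff depth d = ΣQ_DR·Δt / A = 336.2 × 3600 / (0.434 mi²) = 1.200 in.
The 1-inch UH is the DRH scaled by (1 in)/d, so U_p = 88.6 × 1/1.200 = 73.8 cfs.

U_p ≈ 73.8 cfs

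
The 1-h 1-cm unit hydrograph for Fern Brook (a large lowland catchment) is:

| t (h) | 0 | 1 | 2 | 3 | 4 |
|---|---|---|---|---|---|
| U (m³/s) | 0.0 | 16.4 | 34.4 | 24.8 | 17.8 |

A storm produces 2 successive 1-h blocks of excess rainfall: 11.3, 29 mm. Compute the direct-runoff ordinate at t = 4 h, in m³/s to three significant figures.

Q ≈ 92.0 m³/s

By discrete convolution, Q_j = Σ (P_i / 10 mm) · U_{j−i}.
At t = 4 h (j=4): Q = (11.3/10)·17.8 + (29/10)·24.8 = 92.0 m³/s.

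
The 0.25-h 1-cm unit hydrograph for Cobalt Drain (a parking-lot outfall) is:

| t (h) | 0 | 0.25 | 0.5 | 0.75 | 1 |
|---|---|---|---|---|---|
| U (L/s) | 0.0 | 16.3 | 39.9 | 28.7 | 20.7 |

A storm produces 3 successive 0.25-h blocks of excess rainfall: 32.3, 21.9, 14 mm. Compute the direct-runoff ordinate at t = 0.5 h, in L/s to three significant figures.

By discrete convolution, Q_j = Σ (P_i / 10 mm) · U_{j−i}.
At t = 0.5 h (j=2): Q = (32.3/10)·39.9 + (21.9/10)·16.3 + (14/10)·0.0 = 165 L/s.

Q ≈ 165 L/s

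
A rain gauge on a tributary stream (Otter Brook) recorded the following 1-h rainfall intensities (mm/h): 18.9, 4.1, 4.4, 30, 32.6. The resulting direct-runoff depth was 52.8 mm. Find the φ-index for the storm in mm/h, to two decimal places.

Only the 3 blocks with intensity above φ contribute runoff: 18.9, 30, 32.6 mm/h.
Σ(I−φ)·Δt = d  ⇒  (18.9+30+32.6 − 3φ)·1 = 52.8
φ = (81.50 − 52.8/1) / 3 = 9.57 mm/h.

φ ≈ 9.57 mm/h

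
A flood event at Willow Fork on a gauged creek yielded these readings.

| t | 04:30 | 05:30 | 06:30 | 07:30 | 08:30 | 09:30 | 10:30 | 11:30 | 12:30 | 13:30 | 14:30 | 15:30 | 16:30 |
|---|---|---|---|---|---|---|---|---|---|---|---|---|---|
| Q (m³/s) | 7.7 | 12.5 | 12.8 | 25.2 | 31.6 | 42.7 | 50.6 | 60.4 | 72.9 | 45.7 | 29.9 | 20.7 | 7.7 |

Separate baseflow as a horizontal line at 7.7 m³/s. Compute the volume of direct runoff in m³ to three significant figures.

Direct-runoff ordinates (Q − Q_b): 0.0, 4.8, 5.1, 17.5, 23.9, 35.0, 42.9, 52.7, 65.2, 38.0, 22.2, 13.0, 0.0 m³/s.
ΣQ_DR = 320.3 m³/s.
With Δt = 1 h = 3600 s, V = ΣQ_DR · Δt = 320.3 × 3600 = 1.15 × 10^6 m³.

V ≈ 1.15 × 10^6 m³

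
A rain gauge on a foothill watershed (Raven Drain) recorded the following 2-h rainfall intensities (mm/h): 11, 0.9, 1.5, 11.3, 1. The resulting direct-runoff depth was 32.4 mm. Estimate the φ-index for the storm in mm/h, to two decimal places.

Only the 2 blocks with intensity above φ contribute runoff: 11, 11.3 mm/h.
Σ(I−φ)·Δt = d  ⇒  (11+11.3 − 2φ)·2 = 32.4
φ = (22.30 − 32.4/2) / 2 = 3.05 mm/h.

φ ≈ 3.05 mm/h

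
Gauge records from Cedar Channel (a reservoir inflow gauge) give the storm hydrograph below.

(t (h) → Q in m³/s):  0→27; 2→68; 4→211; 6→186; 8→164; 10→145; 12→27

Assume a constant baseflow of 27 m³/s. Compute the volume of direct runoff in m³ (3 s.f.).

V ≈ 4.60 × 10^6 m³

Direct-runoff ordinates (Q − Q_b): 0.0, 41.0, 184.0, 159.0, 137.0, 118.0, 0.0 m³/s.
ΣQ_DR = 639.0 m³/s.
With Δt = 2 h = 7200 s, V = ΣQ_DR · Δt = 639.0 × 7200 = 4.60 × 10^6 m³.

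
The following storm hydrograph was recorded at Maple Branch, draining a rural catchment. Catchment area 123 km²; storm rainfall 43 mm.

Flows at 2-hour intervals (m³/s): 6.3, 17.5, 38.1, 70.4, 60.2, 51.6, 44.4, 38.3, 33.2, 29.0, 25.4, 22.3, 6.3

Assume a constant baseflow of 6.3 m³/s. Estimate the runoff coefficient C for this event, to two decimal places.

C ≈ 0.49

ΣQ_DR = 361.1 m³/s; V = ΣQ_DR·Δt = 2.600 × 10^6 m³.
Runoff depth d = V / A = 21.14 mm.
C = d / P = 21.14 / 43 = 0.49.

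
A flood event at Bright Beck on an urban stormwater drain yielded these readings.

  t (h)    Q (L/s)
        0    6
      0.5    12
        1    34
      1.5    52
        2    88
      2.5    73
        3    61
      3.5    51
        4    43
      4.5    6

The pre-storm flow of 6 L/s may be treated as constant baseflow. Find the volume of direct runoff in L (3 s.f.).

V ≈ 6.59 × 10^5 L

Direct-runoff ordinates (Q − Q_b): 0.0, 6.0, 28.0, 46.0, 82.0, 67.0, 55.0, 45.0, 37.0, 0.0 L/s.
ΣQ_DR = 366.0 L/s.
With Δt = 0.5 h = 1800 s, V = ΣQ_DR · Δt = 366.0 × 1800 = 6.59 × 10^5 L.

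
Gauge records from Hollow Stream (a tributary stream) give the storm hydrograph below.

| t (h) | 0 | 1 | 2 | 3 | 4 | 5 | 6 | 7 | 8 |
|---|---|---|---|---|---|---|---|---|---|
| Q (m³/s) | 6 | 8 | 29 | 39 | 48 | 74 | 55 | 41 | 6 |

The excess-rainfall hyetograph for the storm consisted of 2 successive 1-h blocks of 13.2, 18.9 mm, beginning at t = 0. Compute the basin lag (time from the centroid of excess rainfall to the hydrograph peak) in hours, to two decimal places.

t_L ≈ 3.91 h

Centroid of excess rainfall: t_c = Σ P_i·t̄_i / ΣP_i = 1.0888 h (block centres at 0.5, 1.5 h).
Hydrograph peak occurs at t = 5 h, so basin lag t_L = 5 − 1.0888 = 3.91 h.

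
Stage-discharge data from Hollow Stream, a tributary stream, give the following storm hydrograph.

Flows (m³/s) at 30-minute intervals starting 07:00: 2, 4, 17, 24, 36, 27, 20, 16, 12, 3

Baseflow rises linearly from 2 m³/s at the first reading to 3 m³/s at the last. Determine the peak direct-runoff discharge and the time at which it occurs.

Q_p = 33.56 m³/s at t = 09:00

Subtracting baseflow gives direct-runoff ordinates: 0.00, 1.89, 14.78, 21.67, 33.56, 24.44, 17.33, 13.22, 9.11, 0.00 m³/s.
The maximum is 33.56 m³/s, occurring at the reading for t = 09:00.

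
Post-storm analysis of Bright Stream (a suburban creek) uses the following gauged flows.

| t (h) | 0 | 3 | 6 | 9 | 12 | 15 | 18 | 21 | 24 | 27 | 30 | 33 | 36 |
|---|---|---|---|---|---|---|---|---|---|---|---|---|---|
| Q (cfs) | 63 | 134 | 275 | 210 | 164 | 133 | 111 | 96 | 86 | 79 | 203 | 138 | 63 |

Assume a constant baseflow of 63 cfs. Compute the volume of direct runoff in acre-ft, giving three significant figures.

V ≈ 232 acre-ft

Direct-runoff ordinates (Q − Q_b): 0.0, 71.0, 212.0, 147.0, 101.0, 70.0, 48.0, 33.0, 23.0, 16.0, 140.0, 75.0, 0.0 cfs.
ΣQ_DR = 936.0 cfs.
With Δt = 3 h = 10800 s, V = ΣQ_DR · Δt = 936.0 × 10800 = 1.01 × 10^7 ft³ = 232 acre-ft.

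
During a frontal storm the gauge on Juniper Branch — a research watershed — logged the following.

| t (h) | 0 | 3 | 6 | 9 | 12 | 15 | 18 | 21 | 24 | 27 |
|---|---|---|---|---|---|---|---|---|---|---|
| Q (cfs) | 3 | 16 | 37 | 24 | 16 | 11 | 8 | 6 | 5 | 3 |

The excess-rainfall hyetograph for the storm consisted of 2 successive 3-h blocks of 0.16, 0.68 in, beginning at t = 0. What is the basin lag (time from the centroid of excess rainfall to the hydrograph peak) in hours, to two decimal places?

Centroid of excess rainfall: t_c = Σ P_i·t̄_i / ΣP_i = 3.9286 h (block centres at 1.5, 4.5 h).
Hydrograph peak occurs at t = 6 h, so basin lag t_L = 6 − 3.9286 = 2.07 h.

t_L ≈ 2.07 h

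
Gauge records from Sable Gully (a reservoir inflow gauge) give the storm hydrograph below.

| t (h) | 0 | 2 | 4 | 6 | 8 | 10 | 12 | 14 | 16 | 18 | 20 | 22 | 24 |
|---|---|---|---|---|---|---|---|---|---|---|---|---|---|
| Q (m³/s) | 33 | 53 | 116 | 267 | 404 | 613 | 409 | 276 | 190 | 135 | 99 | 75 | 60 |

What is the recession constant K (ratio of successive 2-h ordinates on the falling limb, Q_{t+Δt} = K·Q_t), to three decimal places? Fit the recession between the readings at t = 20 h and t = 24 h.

Using the recession-limb readings at t = 20 h and t = 24 h: Q falls from 99 to 60 m³/s over 2 intervals.
K = (Q₂/Q₁)^(1/2) = (60/99)^(1/2) = 0.778.

K ≈ 0.778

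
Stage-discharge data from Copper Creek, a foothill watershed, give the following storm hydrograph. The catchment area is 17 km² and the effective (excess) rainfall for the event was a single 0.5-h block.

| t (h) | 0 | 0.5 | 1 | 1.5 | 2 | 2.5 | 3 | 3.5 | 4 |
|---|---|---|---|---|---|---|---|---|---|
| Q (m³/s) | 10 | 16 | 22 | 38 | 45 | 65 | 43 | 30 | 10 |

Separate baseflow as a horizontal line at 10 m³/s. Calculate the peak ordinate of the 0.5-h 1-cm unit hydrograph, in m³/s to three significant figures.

Direct runoff: 0.0, 6.0, 12.0, 28.0, 35.0, 55.0, 33.0, 20.0, 0.0 m³/s; ΣQ_DR = 189.0 m³/s, peak = 55.0 m³/s.
Runoff depth d = ΣQ_DR·Δt / A = 189.0 × 1800 / (17 km²) = 20.01 mm.
The 1-cm UH is the DRH scaled by (10 mm)/d, so U_p = 55.0 × 10/20.01 = 27.5 m³/s.

U_p ≈ 27.5 m³/s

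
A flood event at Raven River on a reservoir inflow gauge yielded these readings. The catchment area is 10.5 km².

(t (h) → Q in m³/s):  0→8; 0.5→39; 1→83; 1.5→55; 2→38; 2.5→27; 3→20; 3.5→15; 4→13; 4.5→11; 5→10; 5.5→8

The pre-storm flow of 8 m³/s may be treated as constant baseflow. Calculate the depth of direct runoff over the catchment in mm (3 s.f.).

Direct runoff: 0.0, 31.0, 75.0, 47.0, 30.0, 19.0, 12.0, 7.0, 5.0, 3.0, 2.0, 0.0 m³/s; ΣQ_DR = 231.0 m³/s.
V = ΣQ_DR · Δt = 231.0 × 1800 s = 4.158 × 10^5 m³.
Over A = 10.5 km², depth = V / A = 39.6 mm.

d ≈ 39.6 mm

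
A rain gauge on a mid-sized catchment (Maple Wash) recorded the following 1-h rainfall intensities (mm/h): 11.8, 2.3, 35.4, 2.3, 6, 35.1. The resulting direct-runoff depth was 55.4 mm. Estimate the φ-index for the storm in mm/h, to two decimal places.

φ ≈ 8.97 mm/h

Only the 3 blocks with intensity above φ contribute runoff: 11.8, 35.4, 35.1 mm/h.
Σ(I−φ)·Δt = d  ⇒  (11.8+35.4+35.1 − 3φ)·1 = 55.4
φ = (82.30 − 55.4/1) / 3 = 8.97 mm/h.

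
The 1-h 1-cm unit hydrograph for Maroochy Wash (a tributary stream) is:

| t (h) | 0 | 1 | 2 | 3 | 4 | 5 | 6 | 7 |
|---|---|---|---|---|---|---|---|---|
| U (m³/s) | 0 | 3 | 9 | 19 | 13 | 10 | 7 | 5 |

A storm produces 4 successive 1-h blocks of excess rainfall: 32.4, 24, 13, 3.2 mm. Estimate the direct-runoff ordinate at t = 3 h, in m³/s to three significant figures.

By discrete convolution, Q_j = Σ (P_i / 10 mm) · U_{j−i}.
At t = 3 h (j=3): Q = (32.4/10)·19 + (24/10)·9 + (13/10)·3 + (3.2/10)·0 = 87.1 m³/s.

Q ≈ 87.1 m³/s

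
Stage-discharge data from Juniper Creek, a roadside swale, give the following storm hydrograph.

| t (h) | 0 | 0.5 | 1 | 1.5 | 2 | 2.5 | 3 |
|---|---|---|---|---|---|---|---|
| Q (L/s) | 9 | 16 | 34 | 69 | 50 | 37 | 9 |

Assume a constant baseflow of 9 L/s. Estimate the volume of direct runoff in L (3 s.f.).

Direct-runoff ordinates (Q − Q_b): 0.0, 7.0, 25.0, 60.0, 41.0, 28.0, 0.0 L/s.
ΣQ_DR = 161.0 L/s.
With Δt = 0.5 h = 1800 s, V = ΣQ_DR · Δt = 161.0 × 1800 = 2.90 × 10^5 L.

V ≈ 2.90 × 10^5 L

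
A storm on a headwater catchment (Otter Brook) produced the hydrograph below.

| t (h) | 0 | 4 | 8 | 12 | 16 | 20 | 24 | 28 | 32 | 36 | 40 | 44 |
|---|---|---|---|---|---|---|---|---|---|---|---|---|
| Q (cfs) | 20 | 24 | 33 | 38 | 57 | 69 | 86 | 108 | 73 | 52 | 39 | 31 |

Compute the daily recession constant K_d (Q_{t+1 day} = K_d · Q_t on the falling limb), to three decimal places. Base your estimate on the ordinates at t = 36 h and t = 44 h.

K_d ≈ 0.212

Between t = 36 h and t = 44 h the flow falls from 52 to 31 cfs over 2×4 h = 8 h.
Per-interval ratio K = (31/52)^(1/2) = 0.7721; K_d = K^(24/4) = 0.212.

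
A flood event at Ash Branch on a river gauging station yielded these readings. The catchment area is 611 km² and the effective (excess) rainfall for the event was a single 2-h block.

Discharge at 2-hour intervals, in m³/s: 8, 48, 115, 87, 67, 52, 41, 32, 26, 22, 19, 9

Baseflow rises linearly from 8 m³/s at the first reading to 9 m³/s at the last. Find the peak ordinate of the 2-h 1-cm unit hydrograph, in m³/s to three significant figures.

Direct runoff: 0.00, 39.91, 106.82, 78.73, 58.64, 43.55, 32.45, 23.36, 17.27, 13.18, 10.09, 0.00 m³/s; ΣQ_DR = 424.0 m³/s, peak = 106.82 m³/s.
Runoff depth d = ΣQ_DR·Δt / A = 424.0 × 7200 / (611 km²) = 4.996 mm.
The 1-cm UH is the DRH scaled by (10 mm)/d, so U_p = 106.82 × 10/4.996 = 214 m³/s.

U_p ≈ 214 m³/s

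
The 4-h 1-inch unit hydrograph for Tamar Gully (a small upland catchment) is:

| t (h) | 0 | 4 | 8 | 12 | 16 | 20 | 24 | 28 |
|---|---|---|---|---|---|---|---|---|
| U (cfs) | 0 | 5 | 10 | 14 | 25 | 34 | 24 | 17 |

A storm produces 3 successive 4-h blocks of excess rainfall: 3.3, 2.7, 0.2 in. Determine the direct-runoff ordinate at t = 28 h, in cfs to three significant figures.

Q ≈ 128 cfs

By discrete convolution, Q_j = Σ (P_i / 1 in) · U_{j−i}.
At t = 28 h (j=7): Q = (3.3/1)·17 + (2.7/1)·24 + (0.2/1)·34 = 128 cfs.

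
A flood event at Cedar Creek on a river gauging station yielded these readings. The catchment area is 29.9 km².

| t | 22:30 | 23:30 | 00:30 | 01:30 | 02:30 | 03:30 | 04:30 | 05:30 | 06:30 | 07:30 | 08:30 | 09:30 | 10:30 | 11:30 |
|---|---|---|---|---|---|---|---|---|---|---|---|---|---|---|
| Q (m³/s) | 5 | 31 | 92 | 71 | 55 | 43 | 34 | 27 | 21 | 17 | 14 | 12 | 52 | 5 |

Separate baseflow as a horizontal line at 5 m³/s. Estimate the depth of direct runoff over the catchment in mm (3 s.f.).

d ≈ 49.2 mm

Direct runoff: 0.0, 26.0, 87.0, 66.0, 50.0, 38.0, 29.0, 22.0, 16.0, 12.0, 9.0, 7.0, 47.0, 0.0 m³/s; ΣQ_DR = 409.0 m³/s.
V = ΣQ_DR · Δt = 409.0 × 3600 s = 1.472 × 10^6 m³.
Over A = 29.9 km², depth = V / A = 49.2 mm.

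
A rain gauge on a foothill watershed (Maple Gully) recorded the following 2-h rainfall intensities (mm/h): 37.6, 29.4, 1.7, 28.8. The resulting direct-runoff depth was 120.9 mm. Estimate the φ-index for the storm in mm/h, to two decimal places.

φ ≈ 11.78 mm/h

Only the 3 blocks with intensity above φ contribute runoff: 37.6, 29.4, 28.8 mm/h.
Σ(I−φ)·Δt = d  ⇒  (37.6+29.4+28.8 − 3φ)·2 = 120.9
φ = (95.80 − 120.9/2) / 3 = 11.78 mm/h.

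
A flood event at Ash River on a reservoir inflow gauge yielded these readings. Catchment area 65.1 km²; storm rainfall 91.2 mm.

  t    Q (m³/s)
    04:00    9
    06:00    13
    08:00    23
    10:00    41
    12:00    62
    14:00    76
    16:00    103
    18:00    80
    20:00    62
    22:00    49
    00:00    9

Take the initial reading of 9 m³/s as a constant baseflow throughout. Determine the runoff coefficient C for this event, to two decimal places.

ΣQ_DR = 428.0 m³/s; V = ΣQ_DR·Δt = 3.082 × 10^6 m³.
Runoff depth d = V / A = 47.34 mm.
C = d / P = 47.34 / 91.2 = 0.52.

C ≈ 0.52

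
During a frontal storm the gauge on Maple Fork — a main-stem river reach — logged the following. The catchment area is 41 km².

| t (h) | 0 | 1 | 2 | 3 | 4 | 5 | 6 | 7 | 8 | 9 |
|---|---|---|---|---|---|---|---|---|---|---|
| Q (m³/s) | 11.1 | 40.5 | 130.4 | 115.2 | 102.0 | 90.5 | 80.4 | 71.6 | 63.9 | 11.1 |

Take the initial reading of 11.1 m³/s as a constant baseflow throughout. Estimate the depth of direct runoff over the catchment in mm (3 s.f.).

d ≈ 53.2 mm

Direct runoff: 0.0, 29.4, 119.3, 104.1, 90.9, 79.4, 69.3, 60.5, 52.8, 0.0 m³/s; ΣQ_DR = 605.7 m³/s.
V = ΣQ_DR · Δt = 605.7 × 3600 s = 2.181 × 10^6 m³.
Over A = 41 km², depth = V / A = 53.2 mm.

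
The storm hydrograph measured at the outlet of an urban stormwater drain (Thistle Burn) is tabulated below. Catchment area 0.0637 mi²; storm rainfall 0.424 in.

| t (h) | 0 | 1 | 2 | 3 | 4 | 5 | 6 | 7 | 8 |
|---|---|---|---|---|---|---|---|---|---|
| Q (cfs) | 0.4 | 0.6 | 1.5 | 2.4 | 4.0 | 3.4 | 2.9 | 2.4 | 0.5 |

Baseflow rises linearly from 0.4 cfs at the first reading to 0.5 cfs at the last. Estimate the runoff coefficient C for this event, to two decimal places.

ΣQ_DR = 14.05 cfs; V = ΣQ_DR·Δt = 50580 ft³.
Runoff depth d = V / A = 0.3418 in.
C = d / P = 0.3418 / 0.424 = 0.81.

C ≈ 0.81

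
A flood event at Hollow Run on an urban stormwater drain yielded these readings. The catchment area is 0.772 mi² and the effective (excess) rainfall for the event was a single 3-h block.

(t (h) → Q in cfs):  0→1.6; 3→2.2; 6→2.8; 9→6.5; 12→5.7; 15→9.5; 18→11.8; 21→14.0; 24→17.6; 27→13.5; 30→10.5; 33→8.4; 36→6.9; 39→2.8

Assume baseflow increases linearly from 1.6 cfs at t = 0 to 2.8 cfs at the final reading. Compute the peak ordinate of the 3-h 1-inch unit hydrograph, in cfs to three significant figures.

U_p ≈ 30.5 cfs

Direct runoff: 0.00, 0.51, 1.02, 4.62, 3.73, 7.44, 9.65, 11.75, 15.26, 11.07, 7.98, 5.78, 4.19, 0.00 cfs; ΣQ_DR = 83.00 cfs, peak = 15.26 cfs.
Runoff depth d = ΣQ_DR·Δt / A = 83.00 × 10800 / (0.772 mi²) = 0.4998 in.
The 1-inch UH is the DRH scaled by (1 in)/d, so U_p = 15.26 × 1/0.4998 = 30.5 cfs.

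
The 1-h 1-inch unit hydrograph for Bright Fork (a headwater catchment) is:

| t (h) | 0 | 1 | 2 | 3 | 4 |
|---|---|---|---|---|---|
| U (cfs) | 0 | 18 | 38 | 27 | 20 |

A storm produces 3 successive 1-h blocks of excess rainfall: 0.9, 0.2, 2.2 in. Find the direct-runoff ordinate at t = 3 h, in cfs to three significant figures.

Q ≈ 71.5 cfs

By discrete convolution, Q_j = Σ (P_i / 1 in) · U_{j−i}.
At t = 3 h (j=3): Q = (0.9/1)·27 + (0.2/1)·38 + (2.2/1)·18 = 71.5 cfs.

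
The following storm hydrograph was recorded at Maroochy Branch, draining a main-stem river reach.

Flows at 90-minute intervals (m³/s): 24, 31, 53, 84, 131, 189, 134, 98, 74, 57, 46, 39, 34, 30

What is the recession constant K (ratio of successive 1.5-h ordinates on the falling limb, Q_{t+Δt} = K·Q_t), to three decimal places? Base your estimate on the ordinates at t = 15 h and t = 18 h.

Using the recession-limb readings at t = 15 h and t = 18 h: Q falls from 46 to 34 m³/s over 2 intervals.
K = (Q₂/Q₁)^(1/2) = (34/46)^(1/2) = 0.860.

K ≈ 0.860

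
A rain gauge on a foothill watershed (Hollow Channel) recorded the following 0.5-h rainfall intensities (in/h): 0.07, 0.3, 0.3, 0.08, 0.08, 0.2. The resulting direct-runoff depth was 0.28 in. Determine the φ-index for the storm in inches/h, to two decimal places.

φ ≈ 0.08 in/h

Only the 3 blocks with intensity above φ contribute runoff: 0.3, 0.3, 0.2 in/h.
Σ(I−φ)·Δt = d  ⇒  (0.3+0.3+0.2 − 3φ)·0.5 = 0.28
φ = (0.8000 − 0.28/0.5) / 3 = 0.08 in/h.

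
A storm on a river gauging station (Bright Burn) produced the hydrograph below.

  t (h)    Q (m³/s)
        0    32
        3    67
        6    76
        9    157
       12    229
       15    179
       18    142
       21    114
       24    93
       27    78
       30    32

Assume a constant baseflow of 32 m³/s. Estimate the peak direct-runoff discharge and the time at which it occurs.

Subtracting baseflow gives direct-runoff ordinates: 0.0, 35.0, 44.0, 125.0, 197.0, 147.0, 110.0, 82.0, 61.0, 46.0, 0.0 m³/s.
The maximum is 197.0 m³/s, occurring at the reading for t = 12 h.

Q_p = 197.0 m³/s at t = 12 h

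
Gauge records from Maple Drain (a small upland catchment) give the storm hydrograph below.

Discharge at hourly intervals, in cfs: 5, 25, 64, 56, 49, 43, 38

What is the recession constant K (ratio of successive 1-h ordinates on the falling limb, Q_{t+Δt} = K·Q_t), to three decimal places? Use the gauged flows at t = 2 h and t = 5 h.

K ≈ 0.876

Using the recession-limb readings at t = 2 h and t = 5 h: Q falls from 64 to 43 cfs over 3 intervals.
K = (Q₂/Q₁)^(1/3) = (43/64)^(1/3) = 0.876.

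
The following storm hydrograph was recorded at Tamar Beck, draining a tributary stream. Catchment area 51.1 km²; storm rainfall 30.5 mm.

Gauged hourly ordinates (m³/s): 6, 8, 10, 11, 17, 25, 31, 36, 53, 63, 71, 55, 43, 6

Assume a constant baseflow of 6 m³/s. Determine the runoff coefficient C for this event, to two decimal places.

C ≈ 0.81

ΣQ_DR = 351.0 m³/s; V = ΣQ_DR·Δt = 1.264 × 10^6 m³.
Runoff depth d = V / A = 24.73 mm.
C = d / P = 24.73 / 30.5 = 0.81.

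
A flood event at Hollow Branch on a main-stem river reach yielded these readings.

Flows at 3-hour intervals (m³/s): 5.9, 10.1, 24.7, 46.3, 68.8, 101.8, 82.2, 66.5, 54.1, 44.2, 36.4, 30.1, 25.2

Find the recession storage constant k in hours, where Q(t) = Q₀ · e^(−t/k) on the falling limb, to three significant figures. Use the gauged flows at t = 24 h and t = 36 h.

k ≈ 15.7 h

On the falling limb, Q drops from 54.1 to 25.2 m³/s between t = 24 h and t = 36 h (Δt = 12 h).
k = −Δt / ln(Q₂/Q₁) = −12 / ln(25.2/54.1) = 15.7 h.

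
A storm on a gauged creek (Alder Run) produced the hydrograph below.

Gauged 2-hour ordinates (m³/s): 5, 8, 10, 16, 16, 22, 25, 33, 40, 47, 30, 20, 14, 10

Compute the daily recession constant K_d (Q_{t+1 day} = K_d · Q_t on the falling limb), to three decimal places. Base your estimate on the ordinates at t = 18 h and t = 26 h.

K_d ≈ 0.010

Between t = 18 h and t = 26 h the flow falls from 47 to 10 m³/s over 4×2 h = 8 h.
Per-interval ratio K = (10/47)^(1/4) = 0.6792; K_d = K^(24/2) = 0.010.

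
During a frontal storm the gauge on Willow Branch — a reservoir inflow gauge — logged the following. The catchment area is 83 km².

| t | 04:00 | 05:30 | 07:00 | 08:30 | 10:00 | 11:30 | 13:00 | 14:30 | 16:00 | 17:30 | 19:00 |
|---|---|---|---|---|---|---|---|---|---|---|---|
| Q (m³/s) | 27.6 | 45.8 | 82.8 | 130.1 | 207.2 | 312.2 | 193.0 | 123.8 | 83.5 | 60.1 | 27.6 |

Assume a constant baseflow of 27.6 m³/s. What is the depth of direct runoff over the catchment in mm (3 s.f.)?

Direct runoff: 0.0, 18.2, 55.2, 102.5, 179.6, 284.6, 165.4, 96.2, 55.9, 32.5, 0.0 m³/s; ΣQ_DR = 990.1 m³/s.
V = ΣQ_DR · Δt = 990.1 × 5400 s = 5.347 × 10^6 m³.
Over A = 83 km², depth = V / A = 64.4 mm.

d ≈ 64.4 mm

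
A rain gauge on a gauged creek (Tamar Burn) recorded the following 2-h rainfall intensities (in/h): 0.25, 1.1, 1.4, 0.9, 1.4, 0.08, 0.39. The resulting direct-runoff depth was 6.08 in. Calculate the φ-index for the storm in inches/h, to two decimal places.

Only the 4 blocks with intensity above φ contribute runoff: 1.1, 1.4, 0.9, 1.4 in/h.
Σ(I−φ)·Δt = d  ⇒  (1.1+1.4+0.9+1.4 − 4φ)·2 = 6.08
φ = (4.800 − 6.08/2) / 4 = 0.44 in/h.

φ ≈ 0.44 in/h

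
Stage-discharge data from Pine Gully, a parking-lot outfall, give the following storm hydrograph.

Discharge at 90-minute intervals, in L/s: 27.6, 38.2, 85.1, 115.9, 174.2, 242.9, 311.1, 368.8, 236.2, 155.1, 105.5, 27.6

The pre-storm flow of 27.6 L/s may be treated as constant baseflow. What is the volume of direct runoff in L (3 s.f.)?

Direct-runoff ordinates (Q − Q_b): 0.0, 10.6, 57.5, 88.3, 146.6, 215.3, 283.5, 341.2, 208.6, 127.5, 77.9, 0.0 L/s.
ΣQ_DR = 1557 L/s.
With Δt = 1.5 h = 5400 s, V = ΣQ_DR · Δt = 1557 × 5400 = 8.41 × 10^6 L.

V ≈ 8.41 × 10^6 L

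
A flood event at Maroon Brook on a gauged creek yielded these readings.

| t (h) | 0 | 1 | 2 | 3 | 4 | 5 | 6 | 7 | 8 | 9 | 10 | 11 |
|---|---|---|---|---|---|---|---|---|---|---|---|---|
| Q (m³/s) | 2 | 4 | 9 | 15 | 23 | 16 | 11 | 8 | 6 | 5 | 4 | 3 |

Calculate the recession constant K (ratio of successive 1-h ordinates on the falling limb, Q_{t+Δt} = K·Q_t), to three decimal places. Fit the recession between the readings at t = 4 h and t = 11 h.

K ≈ 0.748

Using the recession-limb readings at t = 4 h and t = 11 h: Q falls from 23 to 3 m³/s over 7 intervals.
K = (Q₂/Q₁)^(1/7) = (3/23)^(1/7) = 0.748.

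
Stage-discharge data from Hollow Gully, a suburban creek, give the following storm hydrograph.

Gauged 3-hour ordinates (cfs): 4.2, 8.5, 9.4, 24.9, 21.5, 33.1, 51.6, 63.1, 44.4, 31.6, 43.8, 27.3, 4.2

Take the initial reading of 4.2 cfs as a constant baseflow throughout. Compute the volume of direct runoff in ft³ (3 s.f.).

Direct-runoff ordinates (Q − Q_b): 0.0, 4.3, 5.2, 20.7, 17.3, 28.9, 47.4, 58.9, 40.2, 27.4, 39.6, 23.1, 0.0 cfs.
ΣQ_DR = 313.0 cfs.
With Δt = 3 h = 10800 s, V = ΣQ_DR · Δt = 313.0 × 10800 = 3.38 × 10^6 ft³.

V ≈ 3.38 × 10^6 ft³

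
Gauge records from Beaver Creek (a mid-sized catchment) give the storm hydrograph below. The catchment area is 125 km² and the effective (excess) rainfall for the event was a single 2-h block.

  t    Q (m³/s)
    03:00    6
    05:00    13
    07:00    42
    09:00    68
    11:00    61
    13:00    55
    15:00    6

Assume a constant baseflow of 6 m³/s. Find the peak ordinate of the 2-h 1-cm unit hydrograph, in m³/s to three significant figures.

Direct runoff: 0.0, 7.0, 36.0, 62.0, 55.0, 49.0, 0.0 m³/s; ΣQ_DR = 209.0 m³/s, peak = 62.0 m³/s.
Runoff depth d = ΣQ_DR·Δt / A = 209.0 × 7200 / (125 km²) = 12.04 mm.
The 1-cm UH is the DRH scaled by (10 mm)/d, so U_p = 62.0 × 10/12.04 = 51.5 m³/s.

U_p ≈ 51.5 m³/s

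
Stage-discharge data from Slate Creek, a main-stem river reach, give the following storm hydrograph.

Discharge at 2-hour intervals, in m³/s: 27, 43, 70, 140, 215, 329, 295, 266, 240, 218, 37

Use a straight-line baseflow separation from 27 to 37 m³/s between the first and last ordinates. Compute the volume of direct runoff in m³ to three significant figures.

V ≈ 1.10 × 10^7 m³

Direct-runoff ordinates (Q − Q_b): 0.00, 15.00, 41.00, 110.00, 184.00, 297.00, 262.00, 232.00, 205.00, 182.00, 0.00 m³/s.
ΣQ_DR = 1528 m³/s.
With Δt = 2 h = 7200 s, V = ΣQ_DR · Δt = 1528 × 7200 = 1.10 × 10^7 m³.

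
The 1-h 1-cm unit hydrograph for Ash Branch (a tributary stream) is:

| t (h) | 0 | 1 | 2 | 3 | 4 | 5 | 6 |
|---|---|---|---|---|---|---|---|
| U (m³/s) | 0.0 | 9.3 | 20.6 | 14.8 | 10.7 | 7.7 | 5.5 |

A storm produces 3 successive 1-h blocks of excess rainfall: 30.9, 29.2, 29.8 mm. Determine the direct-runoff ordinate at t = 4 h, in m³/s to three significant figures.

By discrete convolution, Q_j = Σ (P_i / 10 mm) · U_{j−i}.
At t = 4 h (j=4): Q = (30.9/10)·10.7 + (29.2/10)·14.8 + (29.8/10)·20.6 = 138 m³/s.

Q ≈ 138 m³/s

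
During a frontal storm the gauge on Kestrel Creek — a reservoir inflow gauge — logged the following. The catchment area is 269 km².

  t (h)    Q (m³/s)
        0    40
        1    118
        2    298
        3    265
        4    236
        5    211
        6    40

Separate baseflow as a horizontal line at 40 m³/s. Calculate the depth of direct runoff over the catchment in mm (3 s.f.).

Direct runoff: 0.0, 78.0, 258.0, 225.0, 196.0, 171.0, 0.0 m³/s; ΣQ_DR = 928.0 m³/s.
V = ΣQ_DR · Δt = 928.0 × 3600 s = 3.341 × 10^6 m³.
Over A = 269 km², depth = V / A = 12.4 mm.

d ≈ 12.4 mm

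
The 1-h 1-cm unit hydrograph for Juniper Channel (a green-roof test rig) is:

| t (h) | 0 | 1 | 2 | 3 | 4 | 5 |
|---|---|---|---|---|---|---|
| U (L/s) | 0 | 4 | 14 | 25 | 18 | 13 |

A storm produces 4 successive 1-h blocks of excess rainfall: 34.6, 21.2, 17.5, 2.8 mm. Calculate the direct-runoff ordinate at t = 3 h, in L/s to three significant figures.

Q ≈ 123 L/s

By discrete convolution, Q_j = Σ (P_i / 10 mm) · U_{j−i}.
At t = 3 h (j=3): Q = (34.6/10)·25 + (21.2/10)·14 + (17.5/10)·4 + (2.8/10)·0 = 123 L/s.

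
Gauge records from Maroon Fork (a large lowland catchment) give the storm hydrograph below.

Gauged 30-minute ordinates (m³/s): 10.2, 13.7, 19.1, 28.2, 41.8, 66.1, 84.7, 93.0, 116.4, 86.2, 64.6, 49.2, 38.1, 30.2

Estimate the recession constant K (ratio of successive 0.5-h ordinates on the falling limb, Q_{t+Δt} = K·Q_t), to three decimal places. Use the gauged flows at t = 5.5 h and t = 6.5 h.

K ≈ 0.783

Using the recession-limb readings at t = 5.5 h and t = 6.5 h: Q falls from 49.2 to 30.2 m³/s over 2 intervals.
K = (Q₂/Q₁)^(1/2) = (30.2/49.2)^(1/2) = 0.783.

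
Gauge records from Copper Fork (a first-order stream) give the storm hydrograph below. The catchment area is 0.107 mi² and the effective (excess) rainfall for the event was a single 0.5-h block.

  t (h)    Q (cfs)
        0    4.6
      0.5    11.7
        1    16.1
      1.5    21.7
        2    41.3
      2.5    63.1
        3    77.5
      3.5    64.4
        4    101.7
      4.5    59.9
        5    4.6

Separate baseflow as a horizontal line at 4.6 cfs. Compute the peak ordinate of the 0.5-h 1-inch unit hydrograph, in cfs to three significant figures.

U_p ≈ 32.2 cfs

Direct runoff: 0.0, 7.1, 11.5, 17.1, 36.7, 58.5, 72.9, 59.8, 97.1, 55.3, 0.0 cfs; ΣQ_DR = 416.0 cfs, peak = 97.1 cfs.
Runoff depth d = ΣQ_DR·Δt / A = 416.0 × 1800 / (0.107 mi²) = 3.012 in.
The 1-inch UH is the DRH scaled by (1 in)/d, so U_p = 97.1 × 1/3.012 = 32.2 cfs.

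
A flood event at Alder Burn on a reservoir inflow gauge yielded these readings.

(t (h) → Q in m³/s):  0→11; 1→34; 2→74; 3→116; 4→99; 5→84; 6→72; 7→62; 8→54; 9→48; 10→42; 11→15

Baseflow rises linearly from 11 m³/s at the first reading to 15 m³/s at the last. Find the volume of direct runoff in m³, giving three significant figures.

Direct-runoff ordinates (Q − Q_b): 0.00, 22.64, 62.27, 103.91, 86.55, 71.18, 58.82, 48.45, 40.09, 33.73, 27.36, 0.00 m³/s.
ΣQ_DR = 555.0 m³/s.
With Δt = 1 h = 3600 s, V = ΣQ_DR · Δt = 555.0 × 3600 = 2.00 × 10^6 m³.

V ≈ 2.00 × 10^6 m³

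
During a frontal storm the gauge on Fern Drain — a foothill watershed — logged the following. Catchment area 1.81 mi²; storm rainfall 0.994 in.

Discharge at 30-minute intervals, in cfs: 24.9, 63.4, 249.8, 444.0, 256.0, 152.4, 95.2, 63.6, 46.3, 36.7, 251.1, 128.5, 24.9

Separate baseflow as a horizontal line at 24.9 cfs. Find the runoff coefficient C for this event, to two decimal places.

ΣQ_DR = 1513 cfs; V = ΣQ_DR·Δt = 2.724 × 10^6 ft³.
Runoff depth d = V / A = 0.6477 in.
C = d / P = 0.6477 / 0.994 = 0.65.

C ≈ 0.65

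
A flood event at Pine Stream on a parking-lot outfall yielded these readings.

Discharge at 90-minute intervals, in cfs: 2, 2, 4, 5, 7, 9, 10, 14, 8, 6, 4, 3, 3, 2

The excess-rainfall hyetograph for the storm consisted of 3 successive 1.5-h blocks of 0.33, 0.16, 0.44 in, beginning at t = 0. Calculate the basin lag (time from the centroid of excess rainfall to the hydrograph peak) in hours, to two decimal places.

Centroid of excess rainfall: t_c = Σ P_i·t̄_i / ΣP_i = 2.4274 h (block centres at 0.75, 2.25, 3.75 h).
Hydrograph peak occurs at t = 10.5 h, so basin lag t_L = 10.5 − 2.4274 = 8.07 h.

t_L ≈ 8.07 h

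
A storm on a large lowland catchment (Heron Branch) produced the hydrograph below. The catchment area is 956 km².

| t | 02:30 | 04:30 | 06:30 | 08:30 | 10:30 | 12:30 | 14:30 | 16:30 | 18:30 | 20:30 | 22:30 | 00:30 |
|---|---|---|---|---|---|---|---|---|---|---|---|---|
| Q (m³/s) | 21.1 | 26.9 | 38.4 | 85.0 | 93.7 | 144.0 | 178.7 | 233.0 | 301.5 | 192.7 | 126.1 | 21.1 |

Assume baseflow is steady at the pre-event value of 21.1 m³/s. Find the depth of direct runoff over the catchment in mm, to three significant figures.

Direct runoff: 0.0, 5.8, 17.3, 63.9, 72.6, 122.9, 157.6, 211.9, 280.4, 171.6, 105.0, 0.0 m³/s; ΣQ_DR = 1209 m³/s.
V = ΣQ_DR · Δt = 1209 × 7200 s = 8.705 × 10^6 m³.
Over A = 956 km², depth = V / A = 9.11 mm.

d ≈ 9.11 mm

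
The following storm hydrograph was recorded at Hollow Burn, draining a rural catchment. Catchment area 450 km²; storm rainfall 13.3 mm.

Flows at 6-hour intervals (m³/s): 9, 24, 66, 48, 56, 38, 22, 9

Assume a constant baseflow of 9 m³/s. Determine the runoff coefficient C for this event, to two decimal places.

ΣQ_DR = 200.0 m³/s; V = ΣQ_DR·Δt = 4.320 × 10^6 m³.
Runoff depth d = V / A = 9.600 mm.
C = d / P = 9.600 / 13.3 = 0.72.

C ≈ 0.72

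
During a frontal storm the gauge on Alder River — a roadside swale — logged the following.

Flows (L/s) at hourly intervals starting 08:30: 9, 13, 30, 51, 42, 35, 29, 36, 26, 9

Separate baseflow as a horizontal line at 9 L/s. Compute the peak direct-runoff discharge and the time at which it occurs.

Q_p = 42.0 L/s at t = 11:30

Subtracting baseflow gives direct-runoff ordinates: 0.0, 4.0, 21.0, 42.0, 33.0, 26.0, 20.0, 27.0, 17.0, 0.0 L/s.
The maximum is 42.0 L/s, occurring at the reading for t = 11:30.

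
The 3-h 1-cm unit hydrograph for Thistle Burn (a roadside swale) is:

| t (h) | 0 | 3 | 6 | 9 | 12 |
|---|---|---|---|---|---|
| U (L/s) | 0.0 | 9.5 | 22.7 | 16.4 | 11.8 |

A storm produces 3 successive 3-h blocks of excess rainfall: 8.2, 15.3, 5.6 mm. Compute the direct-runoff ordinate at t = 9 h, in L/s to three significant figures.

Q ≈ 53.5 L/s

By discrete convolution, Q_j = Σ (P_i / 10 mm) · U_{j−i}.
At t = 9 h (j=3): Q = (8.2/10)·16.4 + (15.3/10)·22.7 + (5.6/10)·9.5 = 53.5 L/s.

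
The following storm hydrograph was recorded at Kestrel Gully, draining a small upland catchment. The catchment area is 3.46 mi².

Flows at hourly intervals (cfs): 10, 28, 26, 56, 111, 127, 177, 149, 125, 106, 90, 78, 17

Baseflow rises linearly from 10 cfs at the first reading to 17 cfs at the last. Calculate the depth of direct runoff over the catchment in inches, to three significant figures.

d ≈ 0.414 in

Direct runoff: 0.00, 17.42, 14.83, 44.25, 98.67, 114.08, 163.50, 134.92, 110.33, 90.75, 74.17, 61.58, 0.00 cfs; ΣQ_DR = 924.5 cfs.
V = ΣQ_DR · Δt = 924.5 × 3600 s = 3.328 × 10^6 ft³.
Over A = 3.46 mi², depth = V / A = 0.414 in.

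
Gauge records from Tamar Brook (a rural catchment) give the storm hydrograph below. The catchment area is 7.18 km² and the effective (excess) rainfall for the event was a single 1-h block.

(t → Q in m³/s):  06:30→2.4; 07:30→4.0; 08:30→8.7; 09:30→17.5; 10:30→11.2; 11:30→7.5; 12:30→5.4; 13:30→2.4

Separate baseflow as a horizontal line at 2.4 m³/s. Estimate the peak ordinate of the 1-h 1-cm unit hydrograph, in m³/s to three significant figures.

Direct runoff: 0.0, 1.6, 6.3, 15.1, 8.8, 5.1, 3.0, 0.0 m³/s; ΣQ_DR = 39.90 m³/s, peak = 15.1 m³/s.
Runoff depth d = ΣQ_DR·Δt / A = 39.90 × 3600 / (7.18 km²) = 20.01 mm.
The 1-cm UH is the DRH scaled by (10 mm)/d, so U_p = 15.1 × 10/20.01 = 7.55 m³/s.

U_p ≈ 7.55 m³/s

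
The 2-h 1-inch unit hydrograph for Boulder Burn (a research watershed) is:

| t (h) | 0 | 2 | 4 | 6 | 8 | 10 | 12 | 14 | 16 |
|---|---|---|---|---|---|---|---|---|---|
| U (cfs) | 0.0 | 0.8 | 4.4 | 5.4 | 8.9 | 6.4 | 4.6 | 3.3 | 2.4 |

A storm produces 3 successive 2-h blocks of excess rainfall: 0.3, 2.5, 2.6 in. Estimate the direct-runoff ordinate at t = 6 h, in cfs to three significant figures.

By discrete convolution, Q_j = Σ (P_i / 1 in) · U_{j−i}.
At t = 6 h (j=3): Q = (0.3/1)·5.4 + (2.5/1)·4.4 + (2.6/1)·0.8 = 14.7 cfs.

Q ≈ 14.7 cfs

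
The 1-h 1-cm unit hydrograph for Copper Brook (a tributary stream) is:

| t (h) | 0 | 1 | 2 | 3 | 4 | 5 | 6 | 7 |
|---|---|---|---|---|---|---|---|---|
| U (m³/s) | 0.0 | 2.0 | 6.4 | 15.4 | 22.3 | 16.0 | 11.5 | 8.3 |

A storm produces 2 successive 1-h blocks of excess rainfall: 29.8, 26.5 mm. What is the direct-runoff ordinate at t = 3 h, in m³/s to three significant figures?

Q ≈ 62.9 m³/s

By discrete convolution, Q_j = Σ (P_i / 10 mm) · U_{j−i}.
At t = 3 h (j=3): Q = (29.8/10)·15.4 + (26.5/10)·6.4 = 62.9 m³/s.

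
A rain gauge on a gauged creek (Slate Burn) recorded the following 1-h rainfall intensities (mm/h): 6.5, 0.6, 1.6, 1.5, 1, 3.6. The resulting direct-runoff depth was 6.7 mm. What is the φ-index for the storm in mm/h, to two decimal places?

φ ≈ 1.70 mm/h

Only the 2 blocks with intensity above φ contribute runoff: 6.5, 3.6 mm/h.
Σ(I−φ)·Δt = d  ⇒  (6.5+3.6 − 2φ)·1 = 6.7
φ = (10.10 − 6.7/1) / 2 = 1.70 mm/h.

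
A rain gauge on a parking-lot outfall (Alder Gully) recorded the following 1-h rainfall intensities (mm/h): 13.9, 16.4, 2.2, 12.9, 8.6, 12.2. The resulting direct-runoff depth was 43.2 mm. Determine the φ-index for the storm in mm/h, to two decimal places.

φ ≈ 4.16 mm/h

Only the 5 blocks with intensity above φ contribute runoff: 13.9, 16.4, 12.9, 8.6, 12.2 mm/h.
Σ(I−φ)·Δt = d  ⇒  (13.9+16.4+12.9+8.6+12.2 − 5φ)·1 = 43.2
φ = (64.00 − 43.2/1) / 5 = 4.16 mm/h.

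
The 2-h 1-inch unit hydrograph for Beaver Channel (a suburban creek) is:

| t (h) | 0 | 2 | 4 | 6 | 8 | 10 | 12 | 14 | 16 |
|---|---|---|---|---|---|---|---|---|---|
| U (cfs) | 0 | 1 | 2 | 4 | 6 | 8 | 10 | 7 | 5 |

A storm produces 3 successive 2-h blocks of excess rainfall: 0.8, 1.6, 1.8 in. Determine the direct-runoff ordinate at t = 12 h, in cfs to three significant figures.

By discrete convolution, Q_j = Σ (P_i / 1 in) · U_{j−i}.
At t = 12 h (j=6): Q = (0.8/1)·10 + (1.6/1)·8 + (1.8/1)·6 = 31.6 cfs.

Q ≈ 31.6 cfs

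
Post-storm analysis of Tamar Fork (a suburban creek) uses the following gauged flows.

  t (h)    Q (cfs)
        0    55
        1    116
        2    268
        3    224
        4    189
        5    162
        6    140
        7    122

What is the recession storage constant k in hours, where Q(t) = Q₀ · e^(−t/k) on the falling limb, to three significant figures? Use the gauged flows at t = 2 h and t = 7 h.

On the falling limb, Q drops from 268 to 122 cfs between t = 2 h and t = 7 h (Δt = 5 h).
k = −Δt / ln(Q₂/Q₁) = −5 / ln(122/268) = 6.35 h.

k ≈ 6.35 h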